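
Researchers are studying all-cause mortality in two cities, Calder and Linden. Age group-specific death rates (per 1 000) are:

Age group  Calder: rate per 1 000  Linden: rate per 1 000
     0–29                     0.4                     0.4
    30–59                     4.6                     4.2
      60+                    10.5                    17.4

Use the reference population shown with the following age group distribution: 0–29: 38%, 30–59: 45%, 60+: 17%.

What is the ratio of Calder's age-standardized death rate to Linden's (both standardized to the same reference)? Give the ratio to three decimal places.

0.801

Standard weights: 0.38, 0.45, 0.17.
Calder: 0.3800×0.4 + 0.4500×4.6 + 0.1700×10.5 = 4.0070 per 1 000.
Linden: 0.3800×0.4 + 0.4500×4.2 + 0.1700×17.4 = 5.0000 per 1 000.
Ratio = 4.0070 ÷ 5.0000 = 0.80140.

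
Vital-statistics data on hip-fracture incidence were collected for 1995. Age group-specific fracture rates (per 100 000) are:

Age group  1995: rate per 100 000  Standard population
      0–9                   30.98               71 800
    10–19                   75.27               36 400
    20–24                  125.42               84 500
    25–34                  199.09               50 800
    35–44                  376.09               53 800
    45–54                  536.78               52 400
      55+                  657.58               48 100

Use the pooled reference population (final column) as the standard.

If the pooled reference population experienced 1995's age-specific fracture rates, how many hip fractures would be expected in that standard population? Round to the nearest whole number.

1057

Expected hip fractures = Σ (standard pop × age-specific rate ÷ 100 000)
= 71 800×30.98/100 000 + 36 400×75.27/100 000 + 84 500×125.42/100 000 + 50 800×199.09/100 000 + 53 800×376.09/100 000 + 52 400×536.78/100 000 + 48 100×657.58/100 000
= 22.24 + 27.40 + 105.98 + 101.14 + 202.34 + 281.27 + 316.30 = 1056.66.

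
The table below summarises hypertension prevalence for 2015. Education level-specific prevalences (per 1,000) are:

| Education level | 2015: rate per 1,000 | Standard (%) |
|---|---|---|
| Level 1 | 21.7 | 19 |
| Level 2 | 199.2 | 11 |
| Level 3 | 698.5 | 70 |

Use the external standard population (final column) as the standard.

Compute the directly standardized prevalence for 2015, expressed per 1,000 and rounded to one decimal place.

515.0

Standard weights: 0.19, 0.11, 0.70.
Standardized rate: 0.1900×21.7 + 0.1100×199.2 + 0.7000×698.5 = 514.9850 per 1,000.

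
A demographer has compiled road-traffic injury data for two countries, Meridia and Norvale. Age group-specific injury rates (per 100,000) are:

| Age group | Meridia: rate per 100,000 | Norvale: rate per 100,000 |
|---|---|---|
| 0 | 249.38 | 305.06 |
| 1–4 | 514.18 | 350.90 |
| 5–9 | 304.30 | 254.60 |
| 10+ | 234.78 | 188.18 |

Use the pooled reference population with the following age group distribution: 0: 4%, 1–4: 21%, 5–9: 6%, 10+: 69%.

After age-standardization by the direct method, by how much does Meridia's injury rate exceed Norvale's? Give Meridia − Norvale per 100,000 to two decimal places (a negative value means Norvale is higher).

Standard weights: 0.04, 0.21, 0.06, 0.69.
Meridia: 0.0400×249.38 + 0.2100×514.18 + 0.0600×304.30 + 0.6900×234.78 = 298.2092 per 100,000.
Norvale: 0.0400×305.06 + 0.2100×350.90 + 0.0600×254.60 + 0.6900×188.18 = 231.0116 per 100,000.
Difference = 298.2092 − 231.0116 = 67.1976.

67.20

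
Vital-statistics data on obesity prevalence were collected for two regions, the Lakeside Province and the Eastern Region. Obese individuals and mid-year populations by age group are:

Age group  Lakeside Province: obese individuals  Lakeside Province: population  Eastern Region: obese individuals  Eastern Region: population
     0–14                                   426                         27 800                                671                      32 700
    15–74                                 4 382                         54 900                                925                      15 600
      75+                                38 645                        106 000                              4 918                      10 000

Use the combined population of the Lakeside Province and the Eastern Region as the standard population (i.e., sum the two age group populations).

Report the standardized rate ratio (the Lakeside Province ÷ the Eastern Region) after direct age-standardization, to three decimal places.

Age-specific rates per 1 000 for the Lakeside Province: 15.324, 79.818, 364.575.
For the Eastern Region: 20.520, 59.295, 491.800.
Combined standard total = 247 000; weights = 0.2449, 0.2854, 0.4696.
The Lakeside Province: 0.2449×15.324 + 0.2854×79.818 + 0.4696×364.575 = 197.7530 per 1 000.
The Eastern Region: 0.2449×20.520 + 0.2854×59.295 + 0.4696×491.800 = 252.9172 per 1 000.
Ratio = 197.7530 ÷ 252.9172 = 0.78189.

0.782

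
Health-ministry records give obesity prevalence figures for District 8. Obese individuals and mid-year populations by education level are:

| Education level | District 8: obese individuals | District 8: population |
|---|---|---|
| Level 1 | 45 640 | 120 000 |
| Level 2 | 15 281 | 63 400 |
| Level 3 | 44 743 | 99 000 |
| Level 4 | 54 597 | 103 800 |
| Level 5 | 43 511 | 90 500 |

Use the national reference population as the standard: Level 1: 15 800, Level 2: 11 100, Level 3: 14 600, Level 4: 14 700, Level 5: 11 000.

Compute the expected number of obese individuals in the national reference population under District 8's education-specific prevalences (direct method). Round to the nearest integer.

Education-specific rates per 1 000 for District 8: 380.333, 241.025, 451.949, 525.983, 480.785.
Expected obese individuals = Σ (standard pop × education-specific rate ÷ 1 000)
= 15 800×380.333/1 000 + 11 100×241.025/1 000 + 14 600×451.949/1 000 + 14 700×525.983/1 000 + 11 000×480.785/1 000
= 6009.27 + 2675.38 + 6598.46 + 7731.95 + 5288.63 = 28303.68.

28304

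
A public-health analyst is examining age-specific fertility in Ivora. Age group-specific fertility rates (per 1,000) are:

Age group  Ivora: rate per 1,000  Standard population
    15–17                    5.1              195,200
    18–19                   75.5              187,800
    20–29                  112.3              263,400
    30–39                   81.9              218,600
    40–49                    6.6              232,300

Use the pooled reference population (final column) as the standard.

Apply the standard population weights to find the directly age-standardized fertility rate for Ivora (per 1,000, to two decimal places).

58.50

Standard total = 1,097,300; weights = 0.1779, 0.1711, 0.2400, 0.1992, 0.2117.
Standardized rate: 0.1779×5.1 + 0.1711×75.5 + 0.2400×112.3 + 0.1992×81.9 + 0.2117×6.6 = 58.4988 per 1,000.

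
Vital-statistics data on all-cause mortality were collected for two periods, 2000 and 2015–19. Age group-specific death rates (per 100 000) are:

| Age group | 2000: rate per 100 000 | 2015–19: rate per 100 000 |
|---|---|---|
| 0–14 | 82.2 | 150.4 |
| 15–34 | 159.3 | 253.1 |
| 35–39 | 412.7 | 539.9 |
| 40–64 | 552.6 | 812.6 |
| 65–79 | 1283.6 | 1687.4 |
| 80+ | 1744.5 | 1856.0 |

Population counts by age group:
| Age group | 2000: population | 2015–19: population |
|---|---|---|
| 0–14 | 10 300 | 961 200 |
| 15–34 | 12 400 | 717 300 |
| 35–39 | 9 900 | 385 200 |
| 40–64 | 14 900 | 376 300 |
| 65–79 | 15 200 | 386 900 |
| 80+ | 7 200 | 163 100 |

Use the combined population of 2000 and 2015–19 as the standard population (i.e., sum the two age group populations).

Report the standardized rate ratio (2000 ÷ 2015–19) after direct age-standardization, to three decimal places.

Combined standard total = 3 059 900; weights = 0.3175, 0.2385, 0.1291, 0.1278, 0.1314, 0.0557.
2000: 0.3175×82.2 + 0.2385×159.3 + 0.1291×412.7 + 0.1278×552.6 + 0.1314×1283.6 + 0.0557×1744.5 = 453.7917 per 100 000.
2015–19: 0.3175×150.4 + 0.2385×253.1 + 0.1291×539.9 + 0.1278×812.6 + 0.1314×1687.4 + 0.0557×1856.0 = 606.7468 per 100 000.
Ratio = 453.7917 ÷ 606.7468 = 0.74791.

0.748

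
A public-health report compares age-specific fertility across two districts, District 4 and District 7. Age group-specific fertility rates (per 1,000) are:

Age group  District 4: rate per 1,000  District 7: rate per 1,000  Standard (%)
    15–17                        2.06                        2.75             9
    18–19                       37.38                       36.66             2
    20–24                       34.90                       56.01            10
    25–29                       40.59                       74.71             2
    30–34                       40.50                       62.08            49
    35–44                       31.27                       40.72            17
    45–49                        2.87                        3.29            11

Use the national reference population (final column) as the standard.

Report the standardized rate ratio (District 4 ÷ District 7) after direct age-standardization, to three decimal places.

0.671

Standard weights: 0.09, 0.02, 0.10, 0.02, 0.49, 0.17, 0.11.
District 4: 0.0900×2.06 + 0.0200×37.38 + 0.1000×34.90 + 0.0200×40.59 + 0.4900×40.50 + 0.1700×31.27 + 0.1100×2.87 = 30.7114 per 1,000.
District 7: 0.0900×2.75 + 0.0200×36.66 + 0.1000×56.01 + 0.0200×74.71 + 0.4900×62.08 + 0.1700×40.72 + 0.1100×3.29 = 45.7794 per 1,000.
Ratio = 30.7114 ÷ 45.7794 = 0.67086.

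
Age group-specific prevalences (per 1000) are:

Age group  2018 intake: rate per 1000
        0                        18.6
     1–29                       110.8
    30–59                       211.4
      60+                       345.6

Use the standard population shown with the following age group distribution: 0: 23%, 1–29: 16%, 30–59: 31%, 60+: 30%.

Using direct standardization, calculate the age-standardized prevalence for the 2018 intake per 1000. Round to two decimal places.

Standard weights: 0.23, 0.16, 0.31, 0.30.
Standardized rate: 0.2300×18.6 + 0.1600×110.8 + 0.3100×211.4 + 0.3000×345.6 = 191.2200 per 1000.

191.22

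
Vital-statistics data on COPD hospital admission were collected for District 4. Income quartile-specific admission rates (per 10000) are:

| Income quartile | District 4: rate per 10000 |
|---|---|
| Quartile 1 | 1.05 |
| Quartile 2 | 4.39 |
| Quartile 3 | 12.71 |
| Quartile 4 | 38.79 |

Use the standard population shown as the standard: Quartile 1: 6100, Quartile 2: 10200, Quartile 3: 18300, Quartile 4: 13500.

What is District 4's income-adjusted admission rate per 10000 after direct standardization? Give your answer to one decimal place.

16.8

Standard total = 48100; weights = 0.1268, 0.2121, 0.3805, 0.2807.
Standardized rate: 0.1268×1.05 + 0.2121×4.39 + 0.3805×12.71 + 0.2807×38.79 = 16.7867 per 10000.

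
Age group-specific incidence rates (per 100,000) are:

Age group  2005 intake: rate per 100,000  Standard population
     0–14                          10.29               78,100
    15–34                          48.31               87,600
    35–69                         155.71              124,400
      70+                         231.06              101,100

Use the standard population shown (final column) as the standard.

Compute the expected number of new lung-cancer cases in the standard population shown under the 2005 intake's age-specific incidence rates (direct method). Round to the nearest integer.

Expected new lung-cancer cases = Σ (standard pop × age-specific rate ÷ 100,000)
= 78,100×10.29/100,000 + 87,600×48.31/100,000 + 124,400×155.71/100,000 + 101,100×231.06/100,000
= 8.04 + 42.32 + 193.70 + 233.60 = 477.66.

478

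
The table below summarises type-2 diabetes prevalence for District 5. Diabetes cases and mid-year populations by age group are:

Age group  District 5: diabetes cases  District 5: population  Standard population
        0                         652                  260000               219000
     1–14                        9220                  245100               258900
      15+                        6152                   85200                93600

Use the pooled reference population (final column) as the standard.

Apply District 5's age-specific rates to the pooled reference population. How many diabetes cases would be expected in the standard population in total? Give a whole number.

17047

Age-specific rates per 1000 for District 5: 2.508, 37.617, 72.207.
Expected diabetes cases = Σ (standard pop × age-specific rate ÷ 1000)
= 219000×2.508/1000 + 258900×37.617/1000 + 93600×72.207/1000
= 549.18 + 9739.12 + 6758.54 = 17046.84.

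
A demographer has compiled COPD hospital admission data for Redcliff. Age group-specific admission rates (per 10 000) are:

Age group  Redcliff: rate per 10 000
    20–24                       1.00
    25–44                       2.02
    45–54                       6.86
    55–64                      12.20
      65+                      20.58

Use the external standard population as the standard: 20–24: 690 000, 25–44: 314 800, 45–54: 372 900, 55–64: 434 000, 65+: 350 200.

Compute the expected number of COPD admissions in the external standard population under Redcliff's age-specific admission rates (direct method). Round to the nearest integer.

Expected COPD admissions = Σ (standard pop × age-specific rate ÷ 10 000)
= 690 000×1.00/10 000 + 314 800×2.02/10 000 + 372 900×6.86/10 000 + 434 000×12.20/10 000 + 350 200×20.58/10 000
= 69.00 + 63.59 + 255.81 + 529.48 + 720.71 = 1638.59.

1639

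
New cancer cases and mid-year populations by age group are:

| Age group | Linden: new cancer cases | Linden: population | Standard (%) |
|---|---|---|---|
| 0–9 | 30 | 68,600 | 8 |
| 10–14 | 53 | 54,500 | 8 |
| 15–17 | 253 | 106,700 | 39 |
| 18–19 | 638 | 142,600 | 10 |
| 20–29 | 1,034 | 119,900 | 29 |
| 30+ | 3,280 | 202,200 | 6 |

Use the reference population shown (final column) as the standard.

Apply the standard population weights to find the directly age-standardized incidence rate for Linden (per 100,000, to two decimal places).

Age-specific rates per 100,000 for Linden: 43.73, 97.25, 237.11, 447.41, 862.39, 1622.16.
Standard weights: 0.08, 0.08, 0.39, 0.10, 0.29, 0.06.
Standardized rate: 0.0800×43.73 + 0.0800×97.25 + 0.3900×237.11 + 0.1000×447.41 + 0.2900×862.39 + 0.0600×1622.16 = 495.9142 per 100,000.

495.91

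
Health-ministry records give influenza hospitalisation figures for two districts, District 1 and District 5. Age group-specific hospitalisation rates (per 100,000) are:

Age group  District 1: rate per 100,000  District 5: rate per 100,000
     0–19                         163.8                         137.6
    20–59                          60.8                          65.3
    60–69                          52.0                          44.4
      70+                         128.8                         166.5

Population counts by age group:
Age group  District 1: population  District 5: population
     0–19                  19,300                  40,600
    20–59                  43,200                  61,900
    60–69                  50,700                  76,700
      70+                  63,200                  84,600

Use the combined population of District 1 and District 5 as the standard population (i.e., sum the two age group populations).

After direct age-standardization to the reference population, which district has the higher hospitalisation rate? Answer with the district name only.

Combined standard total = 440,200; weights = 0.1361, 0.2388, 0.2894, 0.3358.
District 1: 0.1361×163.8 + 0.2388×60.8 + 0.2894×52.0 + 0.3358×128.8 = 95.1003 per 100,000.
District 5: 0.1361×137.6 + 0.2388×65.3 + 0.2894×44.4 + 0.3358×166.5 = 103.0680 per 100,000.

District 5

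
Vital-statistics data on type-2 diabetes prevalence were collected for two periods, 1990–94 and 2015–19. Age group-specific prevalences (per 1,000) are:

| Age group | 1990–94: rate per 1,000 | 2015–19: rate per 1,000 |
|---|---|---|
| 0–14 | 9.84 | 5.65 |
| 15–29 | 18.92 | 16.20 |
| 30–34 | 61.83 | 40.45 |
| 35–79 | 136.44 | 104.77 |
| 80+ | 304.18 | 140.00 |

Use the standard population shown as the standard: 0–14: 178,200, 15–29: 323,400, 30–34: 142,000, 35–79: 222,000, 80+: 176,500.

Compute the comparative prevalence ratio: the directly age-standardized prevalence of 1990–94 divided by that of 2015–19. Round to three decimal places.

1.678

Standard total = 1,042,100; weights = 0.1710, 0.3103, 0.1363, 0.2130, 0.1694.
1990–94: 0.1710×9.84 + 0.3103×18.92 + 0.1363×61.83 + 0.2130×136.44 + 0.1694×304.18 = 96.5642 per 1,000.
2015–19: 0.1710×5.65 + 0.3103×16.20 + 0.1363×40.45 + 0.2130×104.77 + 0.1694×140.00 = 57.5365 per 1,000.
Ratio = 96.5642 ÷ 57.5365 = 1.67831.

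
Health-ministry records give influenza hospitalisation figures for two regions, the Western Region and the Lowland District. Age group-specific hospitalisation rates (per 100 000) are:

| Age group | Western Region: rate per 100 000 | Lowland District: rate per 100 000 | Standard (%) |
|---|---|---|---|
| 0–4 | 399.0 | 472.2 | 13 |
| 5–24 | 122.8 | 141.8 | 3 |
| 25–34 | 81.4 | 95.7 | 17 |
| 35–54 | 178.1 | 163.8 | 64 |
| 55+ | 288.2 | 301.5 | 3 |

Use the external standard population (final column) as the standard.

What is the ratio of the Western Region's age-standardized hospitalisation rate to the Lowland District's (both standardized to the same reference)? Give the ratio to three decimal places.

0.981

Standard weights: 0.13, 0.03, 0.17, 0.64, 0.03.
The Western Region: 0.1300×399.0 + 0.0300×122.8 + 0.1700×81.4 + 0.6400×178.1 + 0.0300×288.2 = 192.0220 per 100 000.
The Lowland District: 0.1300×472.2 + 0.0300×141.8 + 0.1700×95.7 + 0.6400×163.8 + 0.0300×301.5 = 195.7860 per 100 000.
Ratio = 192.0220 ÷ 195.7860 = 0.98077.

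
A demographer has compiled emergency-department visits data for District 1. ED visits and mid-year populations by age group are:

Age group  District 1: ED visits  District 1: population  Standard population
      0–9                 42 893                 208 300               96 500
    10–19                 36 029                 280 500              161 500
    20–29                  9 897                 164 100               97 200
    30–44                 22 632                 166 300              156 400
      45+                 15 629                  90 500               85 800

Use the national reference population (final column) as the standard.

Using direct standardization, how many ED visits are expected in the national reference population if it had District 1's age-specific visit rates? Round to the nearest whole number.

Age-specific rates per 1 000 for District 1: 205.919, 128.446, 60.311, 136.091, 172.696.
Expected ED visits = Σ (standard pop × age-specific rate ÷ 1 000)
= 96 500×205.919/1 000 + 161 500×128.446/1 000 + 97 200×60.311/1 000 + 156 400×136.091/1 000 + 85 800×172.696/1 000
= 19871.22 + 20743.97 + 5862.21 + 21284.70 + 14817.33 = 82579.42.

82579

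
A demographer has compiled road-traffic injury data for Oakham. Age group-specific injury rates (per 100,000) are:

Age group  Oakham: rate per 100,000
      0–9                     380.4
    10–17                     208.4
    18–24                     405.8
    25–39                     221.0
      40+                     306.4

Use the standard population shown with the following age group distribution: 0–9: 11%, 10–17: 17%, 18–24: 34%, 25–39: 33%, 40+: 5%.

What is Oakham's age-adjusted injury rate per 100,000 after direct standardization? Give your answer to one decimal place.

303.5

Standard weights: 0.11, 0.17, 0.34, 0.33, 0.05.
Standardized rate: 0.1100×380.4 + 0.1700×208.4 + 0.3400×405.8 + 0.3300×221.0 + 0.0500×306.4 = 303.4940 per 100,000.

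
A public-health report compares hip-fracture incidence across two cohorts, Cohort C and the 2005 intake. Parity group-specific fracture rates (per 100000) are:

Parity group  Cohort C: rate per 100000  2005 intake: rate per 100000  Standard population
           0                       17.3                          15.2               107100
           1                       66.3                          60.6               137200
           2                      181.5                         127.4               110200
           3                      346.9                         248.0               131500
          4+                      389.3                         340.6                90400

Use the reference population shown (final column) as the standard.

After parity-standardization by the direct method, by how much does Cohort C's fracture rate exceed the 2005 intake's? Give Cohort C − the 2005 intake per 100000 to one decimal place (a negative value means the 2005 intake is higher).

42.3

Standard total = 576400; weights = 0.1858, 0.2380, 0.1912, 0.2281, 0.1568.
Cohort C: 0.1858×17.3 + 0.2380×66.3 + 0.1912×181.5 + 0.2281×346.9 + 0.1568×389.3 = 193.8941 per 100000.
The 2005 intake: 0.1858×15.2 + 0.2380×60.6 + 0.1912×127.4 + 0.2281×248.0 + 0.1568×340.6 = 151.6030 per 100000.
Difference = 193.8941 − 151.6030 = 42.2911.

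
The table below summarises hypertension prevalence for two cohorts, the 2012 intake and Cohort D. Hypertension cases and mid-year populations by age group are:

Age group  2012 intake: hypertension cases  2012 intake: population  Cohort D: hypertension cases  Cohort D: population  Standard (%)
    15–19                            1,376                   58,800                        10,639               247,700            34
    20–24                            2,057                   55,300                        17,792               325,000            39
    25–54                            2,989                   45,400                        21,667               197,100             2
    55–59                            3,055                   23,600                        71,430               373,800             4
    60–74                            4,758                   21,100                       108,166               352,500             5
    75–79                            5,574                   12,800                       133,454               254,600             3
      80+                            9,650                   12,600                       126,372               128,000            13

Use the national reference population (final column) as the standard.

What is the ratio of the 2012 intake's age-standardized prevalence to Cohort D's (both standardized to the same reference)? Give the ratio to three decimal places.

Age-specific rates per 1,000 for the 2012 intake: 23.401, 37.197, 65.837, 129.449, 225.498, 435.469, 765.873.
For Cohort D: 42.951, 54.745, 109.929, 191.091, 306.854, 524.171, 987.281.
Standard weights: 0.34, 0.39, 0.02, 0.04, 0.05, 0.03, 0.13.
The 2012 intake: 0.3400×23.401 + 0.3900×37.197 + 0.0200×65.837 + 0.0400×129.449 + 0.0500×225.498 + 0.0300×435.469 + 0.1300×765.873 = 152.8605 per 1,000.
Cohort D: 0.3400×42.951 + 0.3900×54.745 + 0.0200×109.929 + 0.0400×191.091 + 0.0500×306.854 + 0.0300×524.171 + 0.1300×987.281 = 205.2104 per 1,000.
Ratio = 152.8605 ÷ 205.2104 = 0.74490.

0.745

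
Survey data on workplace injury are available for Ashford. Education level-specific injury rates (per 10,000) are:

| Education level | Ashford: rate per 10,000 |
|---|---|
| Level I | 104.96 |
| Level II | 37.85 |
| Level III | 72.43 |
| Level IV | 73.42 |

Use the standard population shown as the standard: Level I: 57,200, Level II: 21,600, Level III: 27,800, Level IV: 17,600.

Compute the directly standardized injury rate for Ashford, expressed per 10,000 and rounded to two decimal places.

Standard total = 124,200; weights = 0.4605, 0.1739, 0.2238, 0.1417.
Standardized rate: 0.4605×104.96 + 0.1739×37.85 + 0.2238×72.43 + 0.1417×73.42 = 81.5380 per 10,000.

81.54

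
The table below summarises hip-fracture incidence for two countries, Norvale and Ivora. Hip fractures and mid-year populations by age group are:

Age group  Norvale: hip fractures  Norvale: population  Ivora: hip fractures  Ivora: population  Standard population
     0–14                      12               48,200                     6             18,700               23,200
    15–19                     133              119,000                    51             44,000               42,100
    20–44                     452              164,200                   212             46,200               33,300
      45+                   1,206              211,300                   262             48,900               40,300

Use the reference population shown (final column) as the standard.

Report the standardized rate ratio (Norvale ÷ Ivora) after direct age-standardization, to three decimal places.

0.881

Age-specific rates per 100,000 for Norvale: 24.90, 111.76, 275.27, 570.75.
For Ivora: 32.09, 115.91, 458.87, 535.79.
Standard total = 138,900; weights = 0.1670, 0.3031, 0.2397, 0.2901.
Norvale: 0.1670×24.90 + 0.3031×111.76 + 0.2397×275.27 + 0.2901×570.75 = 269.6245 per 100,000.
Ivora: 0.1670×32.09 + 0.3031×115.91 + 0.2397×458.87 + 0.2901×535.79 = 305.9532 per 100,000.
Ratio = 269.6245 ÷ 305.9532 = 0.88126.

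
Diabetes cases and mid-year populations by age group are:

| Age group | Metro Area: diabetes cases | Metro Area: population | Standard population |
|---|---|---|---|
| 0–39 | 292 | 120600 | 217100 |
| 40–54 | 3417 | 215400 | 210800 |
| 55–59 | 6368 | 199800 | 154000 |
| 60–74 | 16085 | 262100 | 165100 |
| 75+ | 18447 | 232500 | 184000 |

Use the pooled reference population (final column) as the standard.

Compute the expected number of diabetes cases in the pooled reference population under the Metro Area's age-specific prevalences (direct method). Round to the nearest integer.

33509

Age-specific rates per 1000 for the Metro Area: 2.421, 15.864, 31.872, 61.370, 79.342.
Expected diabetes cases = Σ (standard pop × age-specific rate ÷ 1000)
= 217100×2.421/1000 + 210800×15.864/1000 + 154000×31.872/1000 + 165100×61.370/1000 + 184000×79.342/1000
= 525.65 + 3344.03 + 4908.27 + 10132.14 + 14598.92 = 33509.00.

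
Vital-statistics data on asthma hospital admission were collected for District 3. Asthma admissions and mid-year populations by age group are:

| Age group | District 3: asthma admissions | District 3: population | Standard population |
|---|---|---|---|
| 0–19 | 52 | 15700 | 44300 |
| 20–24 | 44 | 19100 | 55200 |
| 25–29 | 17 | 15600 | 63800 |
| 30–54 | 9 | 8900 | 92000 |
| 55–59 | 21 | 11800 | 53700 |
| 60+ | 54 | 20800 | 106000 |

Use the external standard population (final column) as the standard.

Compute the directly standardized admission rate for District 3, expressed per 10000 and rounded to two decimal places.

Age-specific rates per 10000 for District 3: 33.12, 23.04, 10.90, 10.11, 17.80, 25.96.
Standard total = 415000; weights = 0.1067, 0.1330, 0.1537, 0.2217, 0.1294, 0.2554.
Standardized rate: 0.1067×33.12 + 0.1330×23.04 + 0.1537×10.90 + 0.2217×10.11 + 0.1294×17.80 + 0.2554×25.96 = 19.4508 per 10000.

19.45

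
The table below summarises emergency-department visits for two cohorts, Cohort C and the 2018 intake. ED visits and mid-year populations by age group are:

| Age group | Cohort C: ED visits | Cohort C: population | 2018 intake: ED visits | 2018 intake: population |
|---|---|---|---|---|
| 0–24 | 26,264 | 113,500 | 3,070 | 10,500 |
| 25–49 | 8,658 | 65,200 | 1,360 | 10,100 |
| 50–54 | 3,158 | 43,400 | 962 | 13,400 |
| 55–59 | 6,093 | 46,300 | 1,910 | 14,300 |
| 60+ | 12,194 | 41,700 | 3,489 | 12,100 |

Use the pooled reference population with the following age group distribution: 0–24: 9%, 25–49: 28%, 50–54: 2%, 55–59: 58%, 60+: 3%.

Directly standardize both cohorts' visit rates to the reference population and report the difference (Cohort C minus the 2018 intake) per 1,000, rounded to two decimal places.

Age-specific rates per 1,000 for Cohort C: 231.401, 132.791, 72.765, 131.598, 292.422.
For the 2018 intake: 292.381, 134.653, 71.791, 133.566, 288.347.
Standard weights: 0.09, 0.28, 0.02, 0.58, 0.03.
Cohort C: 0.0900×231.401 + 0.2800×132.791 + 0.0200×72.765 + 0.5800×131.598 + 0.0300×292.422 = 144.5626 per 1,000.
The 2018 intake: 0.0900×292.381 + 0.2800×134.653 + 0.0200×71.791 + 0.5800×133.566 + 0.0300×288.347 = 151.5720 per 1,000.
Difference = 144.5626 − 151.5720 = -7.0094.

-7.01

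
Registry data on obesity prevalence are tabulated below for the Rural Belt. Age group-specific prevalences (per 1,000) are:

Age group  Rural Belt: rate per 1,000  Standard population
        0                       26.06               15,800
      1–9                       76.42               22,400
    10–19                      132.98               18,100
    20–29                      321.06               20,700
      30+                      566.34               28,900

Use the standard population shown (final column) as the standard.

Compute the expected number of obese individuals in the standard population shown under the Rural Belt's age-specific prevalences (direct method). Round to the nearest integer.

Expected obese individuals = Σ (standard pop × age-specific rate ÷ 1,000)
= 15,800×26.06/1,000 + 22,400×76.42/1,000 + 18,100×132.98/1,000 + 20,700×321.06/1,000 + 28,900×566.34/1,000
= 411.75 + 1711.81 + 2406.94 + 6645.94 + 16367.23 = 27543.66.

27544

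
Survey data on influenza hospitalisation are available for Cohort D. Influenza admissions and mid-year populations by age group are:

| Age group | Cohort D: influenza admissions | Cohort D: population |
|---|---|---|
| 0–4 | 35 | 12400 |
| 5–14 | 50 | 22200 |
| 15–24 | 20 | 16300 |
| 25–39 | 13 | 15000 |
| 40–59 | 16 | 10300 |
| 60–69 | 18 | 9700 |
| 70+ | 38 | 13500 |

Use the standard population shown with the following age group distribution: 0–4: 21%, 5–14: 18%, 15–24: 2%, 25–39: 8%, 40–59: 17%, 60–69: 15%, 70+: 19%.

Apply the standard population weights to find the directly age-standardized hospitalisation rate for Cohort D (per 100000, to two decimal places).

Age-specific rates per 100000 for Cohort D: 282.26, 225.23, 122.70, 86.67, 155.34, 185.57, 281.48.
Standard weights: 0.21, 0.18, 0.02, 0.08, 0.17, 0.15, 0.19.
Standardized rate: 0.2100×282.26 + 0.1800×225.23 + 0.0200×122.70 + 0.0800×86.67 + 0.1700×155.34 + 0.1500×185.57 + 0.1900×281.48 = 216.9264 per 100000.

216.93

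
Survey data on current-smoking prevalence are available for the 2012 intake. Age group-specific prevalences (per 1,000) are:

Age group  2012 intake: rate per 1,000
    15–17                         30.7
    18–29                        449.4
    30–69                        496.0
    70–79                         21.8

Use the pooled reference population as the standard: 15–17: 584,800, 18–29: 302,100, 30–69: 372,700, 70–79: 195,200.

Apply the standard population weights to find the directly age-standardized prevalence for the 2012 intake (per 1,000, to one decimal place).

Standard total = 1,454,800; weights = 0.4020, 0.2077, 0.2562, 0.1342.
Standardized rate: 0.4020×30.7 + 0.2077×449.4 + 0.2562×496.0 + 0.1342×21.8 = 235.6555 per 1,000.

235.7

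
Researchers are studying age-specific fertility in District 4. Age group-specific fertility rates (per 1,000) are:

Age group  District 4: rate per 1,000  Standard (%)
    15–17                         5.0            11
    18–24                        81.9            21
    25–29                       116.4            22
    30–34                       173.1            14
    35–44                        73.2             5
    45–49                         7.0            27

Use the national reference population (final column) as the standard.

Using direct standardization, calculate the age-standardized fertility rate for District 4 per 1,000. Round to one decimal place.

Standard weights: 0.11, 0.21, 0.22, 0.14, 0.05, 0.27.
Standardized rate: 0.1100×5.0 + 0.2100×81.9 + 0.2200×116.4 + 0.1400×173.1 + 0.0500×73.2 + 0.2700×7.0 = 73.1410 per 1,000.

73.1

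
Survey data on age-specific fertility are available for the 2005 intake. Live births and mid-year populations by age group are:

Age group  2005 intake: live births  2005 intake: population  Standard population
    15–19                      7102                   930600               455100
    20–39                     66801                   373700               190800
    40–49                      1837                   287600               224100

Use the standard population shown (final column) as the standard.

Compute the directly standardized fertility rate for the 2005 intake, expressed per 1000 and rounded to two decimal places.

Age-specific rates per 1000 for the 2005 intake: 7.632, 178.756, 6.387.
Standard total = 870000; weights = 0.5231, 0.2193, 0.2576.
Standardized rate: 0.5231×7.632 + 0.2193×178.756 + 0.2576×6.387 = 44.8404 per 1000.

44.84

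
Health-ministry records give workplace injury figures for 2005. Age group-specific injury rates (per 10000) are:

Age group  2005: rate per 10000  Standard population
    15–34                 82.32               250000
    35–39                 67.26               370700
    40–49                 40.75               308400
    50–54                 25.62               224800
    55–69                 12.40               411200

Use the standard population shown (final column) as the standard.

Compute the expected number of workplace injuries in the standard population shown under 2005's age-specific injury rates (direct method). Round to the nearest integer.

6894

Expected workplace injuries = Σ (standard pop × age-specific rate ÷ 10000)
= 250000×82.32/10000 + 370700×67.26/10000 + 308400×40.75/10000 + 224800×25.62/10000 + 411200×12.40/10000
= 2058.00 + 2493.33 + 1256.73 + 575.94 + 509.89 = 6893.88.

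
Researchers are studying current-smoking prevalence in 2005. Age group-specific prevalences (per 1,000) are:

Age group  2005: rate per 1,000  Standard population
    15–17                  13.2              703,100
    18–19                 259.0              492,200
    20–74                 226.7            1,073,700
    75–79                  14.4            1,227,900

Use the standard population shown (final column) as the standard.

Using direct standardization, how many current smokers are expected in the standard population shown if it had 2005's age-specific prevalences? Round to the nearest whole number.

397850

Expected current smokers = Σ (standard pop × age-specific rate ÷ 1,000)
= 703,100×13.2/1,000 + 492,200×259.0/1,000 + 1,073,700×226.7/1,000 + 1,227,900×14.4/1,000
= 9280.92 + 127479.80 + 243407.79 + 17681.76 = 397850.27.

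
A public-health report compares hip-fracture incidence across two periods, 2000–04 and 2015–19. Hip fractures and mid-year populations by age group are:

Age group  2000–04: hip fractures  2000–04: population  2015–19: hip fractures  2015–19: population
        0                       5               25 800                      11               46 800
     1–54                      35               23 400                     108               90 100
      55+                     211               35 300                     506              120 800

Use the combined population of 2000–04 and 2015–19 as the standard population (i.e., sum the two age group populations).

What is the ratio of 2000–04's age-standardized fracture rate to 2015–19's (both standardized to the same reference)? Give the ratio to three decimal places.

1.384

Age-specific rates per 100 000 for 2000–04: 19.38, 149.57, 597.73.
For 2015–19: 23.50, 119.87, 418.87.
Combined standard total = 342 200; weights = 0.2122, 0.3317, 0.4562.
2000–04: 0.2122×19.38 + 0.3317×149.57 + 0.4562×597.73 = 326.3872 per 100 000.
2015–19: 0.2122×23.50 + 0.3317×119.87 + 0.4562×418.87 = 235.8198 per 100 000.
Ratio = 326.3872 ÷ 235.8198 = 1.38405.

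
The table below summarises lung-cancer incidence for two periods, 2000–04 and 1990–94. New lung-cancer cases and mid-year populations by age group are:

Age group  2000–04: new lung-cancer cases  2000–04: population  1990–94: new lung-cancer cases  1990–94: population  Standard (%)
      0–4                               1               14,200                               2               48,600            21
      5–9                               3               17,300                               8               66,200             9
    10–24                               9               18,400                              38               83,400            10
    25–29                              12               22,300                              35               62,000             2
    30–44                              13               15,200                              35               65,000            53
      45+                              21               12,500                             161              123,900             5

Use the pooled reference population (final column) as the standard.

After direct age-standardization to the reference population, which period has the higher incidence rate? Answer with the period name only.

2000–04

Age-specific rates per 100,000 for 2000–04: 7.04, 17.34, 48.91, 53.81, 85.53, 168.00.
For 1990–94: 4.12, 12.08, 45.56, 56.45, 53.85, 129.94.
Standard weights: 0.21, 0.09, 0.10, 0.02, 0.53, 0.05.
2000–04: 0.2100×7.04 + 0.0900×17.34 + 0.1000×48.91 + 0.0200×53.81 + 0.5300×85.53 + 0.0500×168.00 = 62.7361 per 100,000.
1990–94: 0.2100×4.12 + 0.0900×12.08 + 0.1000×45.56 + 0.0200×56.45 + 0.5300×53.85 + 0.0500×129.94 = 42.6728 per 100,000.
The crude rates (59.06 vs 62.12) would put 1990–94 higher, but that reflects its age composition; once standardized to a common age structure, 2000–04 has the higher underlying rate.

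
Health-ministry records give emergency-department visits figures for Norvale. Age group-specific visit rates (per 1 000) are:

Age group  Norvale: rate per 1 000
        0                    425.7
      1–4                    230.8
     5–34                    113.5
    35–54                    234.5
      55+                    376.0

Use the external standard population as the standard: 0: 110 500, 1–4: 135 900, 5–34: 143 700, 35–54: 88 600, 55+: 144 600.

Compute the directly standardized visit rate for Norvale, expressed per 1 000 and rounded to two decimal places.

272.52

Standard total = 623 300; weights = 0.1773, 0.2180, 0.2305, 0.1421, 0.2320.
Standardized rate: 0.1773×425.7 + 0.2180×230.8 + 0.2305×113.5 + 0.1421×234.5 + 0.2320×376.0 = 272.5202 per 1 000.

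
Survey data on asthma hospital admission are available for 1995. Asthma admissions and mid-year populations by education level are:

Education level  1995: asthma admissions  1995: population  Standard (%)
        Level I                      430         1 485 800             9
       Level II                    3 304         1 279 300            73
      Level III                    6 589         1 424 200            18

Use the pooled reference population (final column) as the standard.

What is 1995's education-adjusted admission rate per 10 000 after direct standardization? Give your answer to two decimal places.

27.44

Education-specific rates per 10 000 for 1995: 2.89, 25.83, 46.26.
Standard weights: 0.09, 0.73, 0.18.
Standardized rate: 0.0900×2.89 + 0.7300×25.83 + 0.1800×46.26 = 27.4415 per 10 000.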